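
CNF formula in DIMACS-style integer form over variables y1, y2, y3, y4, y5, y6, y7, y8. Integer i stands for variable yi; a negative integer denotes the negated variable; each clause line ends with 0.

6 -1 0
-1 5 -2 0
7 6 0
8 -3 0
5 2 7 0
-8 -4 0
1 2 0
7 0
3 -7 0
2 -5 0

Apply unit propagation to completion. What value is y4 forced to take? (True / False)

False

(y7) is a unit clause: y7 = True.
(y3 \/ ~y7) with y7 = True leaves only y3, so y3 = True.
(y8 \/ ~y3) with y3 = True leaves only y8, so y8 = True.
From (~y4 \/ ~y8) and y8 = True: y4 = False.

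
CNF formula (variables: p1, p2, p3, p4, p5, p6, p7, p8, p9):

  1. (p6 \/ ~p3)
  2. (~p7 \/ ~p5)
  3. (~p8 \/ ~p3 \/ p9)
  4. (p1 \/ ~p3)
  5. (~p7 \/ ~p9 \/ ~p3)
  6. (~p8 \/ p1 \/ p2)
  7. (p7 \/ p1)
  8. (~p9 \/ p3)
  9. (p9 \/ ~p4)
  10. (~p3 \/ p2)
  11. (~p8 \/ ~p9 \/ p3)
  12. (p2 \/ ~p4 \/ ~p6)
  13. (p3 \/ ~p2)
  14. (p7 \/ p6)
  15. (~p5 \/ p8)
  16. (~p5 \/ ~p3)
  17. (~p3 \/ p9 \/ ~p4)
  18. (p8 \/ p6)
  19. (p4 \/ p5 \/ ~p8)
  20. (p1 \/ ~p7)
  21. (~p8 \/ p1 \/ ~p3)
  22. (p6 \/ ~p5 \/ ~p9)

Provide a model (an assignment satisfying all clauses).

p1=True, p2=False, p3=False, p4=False, p5=True, p6=True, p7=False, p8=True, p9=False

Check each clause:
  1. (~p3 \/ p6) — ~p3 is true.
  2. (~p7 \/ ~p5) — ~p7 is true.
  3. (p9 \/ ~p3 \/ ~p8) — ~p3 is true.
  4. (p1 \/ ~p3) — p1 is true.
  5. (~p9 \/ ~p7 \/ ~p3) — ~p7 is true.
  6. (p1 \/ ~p8 \/ p2) — p1 is true.
  7. (p7 \/ p1) — p1 is true.
  8. (p3 \/ ~p9) — ~p9 is true.
  9. (p9 \/ ~p4) — ~p4 is true.
  10. (p2 \/ ~p3) — ~p3 is true.
  11. (p3 \/ ~p9 \/ ~p8) — ~p9 is true.
  12. (~p4 \/ ~p6 \/ p2) — ~p4 is true.
  13. (~p2 \/ p3) — ~p2 is true.
  14. (p6 \/ p7) — p6 is true.
  15. (p8 \/ ~p5) — p8 is true.
  16. (~p3 \/ ~p5) — ~p3 is true.
  17. (~p4 \/ ~p3 \/ p9) — ~p4 is true.
  18. (p6 \/ p8) — p8 is true.
  19. (~p8 \/ p5 \/ p4) — p5 is true.
  20. (p1 \/ ~p7) — ~p7 is true.
  21. (p1 \/ ~p8 \/ ~p3) — p1 is true.
  22. (p6 \/ ~p5 \/ ~p9) — p6 is true.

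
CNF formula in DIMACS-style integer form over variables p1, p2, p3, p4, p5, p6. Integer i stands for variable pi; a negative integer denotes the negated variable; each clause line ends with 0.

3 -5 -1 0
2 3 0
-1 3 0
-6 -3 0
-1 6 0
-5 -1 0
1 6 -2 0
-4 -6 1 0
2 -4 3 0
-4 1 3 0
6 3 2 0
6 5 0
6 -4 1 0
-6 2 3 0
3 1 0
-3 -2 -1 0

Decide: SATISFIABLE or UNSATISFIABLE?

p4 occurs only negated in the remaining clauses — set p4 = False.
Branch on p1: take p1 = False.
  then p3 is forced to True.
  then p6 is forced to False.
  then p2 is forced to False.
  then p5 is forced to True.
So p1=F, p2=F, p3=T, p4=F, p5=T, p6=F is a satisfying assignment.

SATISFIABLE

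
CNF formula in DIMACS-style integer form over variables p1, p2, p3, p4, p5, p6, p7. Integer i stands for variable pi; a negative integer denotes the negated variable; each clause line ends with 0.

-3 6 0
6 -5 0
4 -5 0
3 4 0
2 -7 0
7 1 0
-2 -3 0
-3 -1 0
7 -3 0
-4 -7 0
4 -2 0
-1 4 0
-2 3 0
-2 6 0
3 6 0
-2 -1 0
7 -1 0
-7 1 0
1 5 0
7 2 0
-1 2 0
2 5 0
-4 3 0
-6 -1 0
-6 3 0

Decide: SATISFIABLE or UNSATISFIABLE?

UNSATISFIABLE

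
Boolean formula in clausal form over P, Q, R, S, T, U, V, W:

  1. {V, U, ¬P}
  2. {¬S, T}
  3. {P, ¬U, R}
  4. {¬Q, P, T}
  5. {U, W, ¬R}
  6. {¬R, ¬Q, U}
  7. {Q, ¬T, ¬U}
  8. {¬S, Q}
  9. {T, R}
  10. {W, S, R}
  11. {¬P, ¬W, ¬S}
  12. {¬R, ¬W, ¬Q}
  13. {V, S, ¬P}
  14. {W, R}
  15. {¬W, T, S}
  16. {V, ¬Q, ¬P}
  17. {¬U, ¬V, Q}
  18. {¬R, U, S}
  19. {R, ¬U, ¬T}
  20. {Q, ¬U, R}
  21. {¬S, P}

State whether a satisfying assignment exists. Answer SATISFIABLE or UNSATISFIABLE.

Try P = True.
Branch on Q: take Q = True.
  then V is forced to True.
For the remaining variables, R = True, S = False, T = False, U = True, W = False works.
So P = True, Q = True, R = True, S = False, T = False, U = True, V = True, W = False is a satisfying assignment.

SATISFIABLE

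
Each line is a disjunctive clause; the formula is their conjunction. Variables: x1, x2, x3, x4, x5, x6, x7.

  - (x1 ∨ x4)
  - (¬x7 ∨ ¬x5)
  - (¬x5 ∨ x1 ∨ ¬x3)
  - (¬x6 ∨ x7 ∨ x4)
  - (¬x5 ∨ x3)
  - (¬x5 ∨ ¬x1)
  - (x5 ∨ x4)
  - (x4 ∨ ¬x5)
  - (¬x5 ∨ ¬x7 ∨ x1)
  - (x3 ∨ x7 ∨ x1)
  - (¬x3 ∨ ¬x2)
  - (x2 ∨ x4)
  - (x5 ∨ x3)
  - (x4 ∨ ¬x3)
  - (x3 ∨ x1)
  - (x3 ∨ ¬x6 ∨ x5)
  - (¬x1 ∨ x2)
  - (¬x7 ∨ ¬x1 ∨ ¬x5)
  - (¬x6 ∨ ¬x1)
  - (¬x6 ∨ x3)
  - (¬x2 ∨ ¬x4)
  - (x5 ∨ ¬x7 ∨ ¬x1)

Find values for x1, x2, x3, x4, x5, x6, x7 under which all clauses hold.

x1 = False, x2 = False, x3 = True, x4 = True, x5 = False, x6 = False, x7 = True

Check each clause:
  1. (x4 ∨ x1) — x4 is true.
  2. (¬x5 ∨ ¬x7) — ¬x5 is true.
  3. (x1 ∨ ¬x5 ∨ ¬x3) — ¬x5 is true.
  4. (¬x6 ∨ x7 ∨ x4) — ¬x6 is true.
  5. (x3 ∨ ¬x5) — x3 is true.
  6. (¬x1 ∨ ¬x5) — ¬x5 is true.
  7. (x4 ∨ x5) — x4 is true.
  8. (¬x5 ∨ x4) — ¬x5 is true.
  9. (¬x5 ∨ x1 ∨ ¬x7) — ¬x5 is true.
  10. (x3 ∨ x7 ∨ x1) — x3 is true.
  11. (¬x3 ∨ ¬x2) — ¬x2 is true.
  12. (x4 ∨ x2) — x4 is true.
  13. (x5 ∨ x3) — x3 is true.
  14. (¬x3 ∨ x4) — x4 is true.
  15. (x1 ∨ x3) — x3 is true.
  16. (¬x6 ∨ x5 ∨ x3) — ¬x6 is true.
  17. (x2 ∨ ¬x1) — ¬x1 is true.
  18. (¬x1 ∨ ¬x5 ∨ ¬x7) — ¬x5 is true.
  19. (¬x6 ∨ ¬x1) — ¬x6 is true.
  20. (x3 ∨ ¬x6) — ¬x6 is true.
  21. (¬x2 ∨ ¬x4) — ¬x2 is true.
  22. (¬x1 ∨ x5 ∨ ¬x7) — ¬x1 is true.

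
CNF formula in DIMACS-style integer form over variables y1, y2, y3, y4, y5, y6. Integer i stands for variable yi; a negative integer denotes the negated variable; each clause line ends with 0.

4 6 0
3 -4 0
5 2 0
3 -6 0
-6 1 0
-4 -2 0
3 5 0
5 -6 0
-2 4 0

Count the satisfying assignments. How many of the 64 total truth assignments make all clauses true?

4

The models are:
  y1=F y2=F y3=T y4=T y5=T y6=F
  y1=T y2=F y3=T y4=F y5=T y6=T
  y1=T y2=F y3=T y4=T y5=T y6=F
  y1=T y2=F y3=T y4=T y5=T y6=T
That's 4 in total.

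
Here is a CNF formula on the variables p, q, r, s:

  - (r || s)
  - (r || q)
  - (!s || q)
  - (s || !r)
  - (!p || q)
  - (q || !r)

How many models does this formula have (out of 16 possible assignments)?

4

The models are:
  p=F q=T r=F s=T
  p=F q=T r=T s=T
  p=T q=T r=F s=T
  p=T q=T r=T s=T
That's 4 in total.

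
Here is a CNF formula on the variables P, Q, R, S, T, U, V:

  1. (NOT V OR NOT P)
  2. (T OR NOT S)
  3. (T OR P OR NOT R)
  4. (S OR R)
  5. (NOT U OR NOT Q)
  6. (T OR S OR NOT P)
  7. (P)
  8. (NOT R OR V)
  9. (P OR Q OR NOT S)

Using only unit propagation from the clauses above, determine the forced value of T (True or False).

(P) stands alone — P = True.
(NOT V OR NOT P) with P = True leaves only NOT V, so V = False.
From (V OR NOT R) and V = False: R = False.
(S OR R) with R = False leaves only S, so S = True.
(T OR NOT S) with S = True leaves only T, so T = True.

True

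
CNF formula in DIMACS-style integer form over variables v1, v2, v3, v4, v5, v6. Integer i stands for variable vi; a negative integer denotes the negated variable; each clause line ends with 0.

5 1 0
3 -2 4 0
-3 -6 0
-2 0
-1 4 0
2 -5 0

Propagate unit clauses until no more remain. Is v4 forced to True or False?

True

(NOT v2) is a unit clause: v2 = False.
In (v2 OR NOT v5), v2 is now false; NOT v5 must hold, so v5 = False.
In (v1 OR v5), v5 is now false; v1 must hold, so v1 = True.
In (NOT v1 OR v4), NOT v1 is now false; v4 must hold, so v4 = True.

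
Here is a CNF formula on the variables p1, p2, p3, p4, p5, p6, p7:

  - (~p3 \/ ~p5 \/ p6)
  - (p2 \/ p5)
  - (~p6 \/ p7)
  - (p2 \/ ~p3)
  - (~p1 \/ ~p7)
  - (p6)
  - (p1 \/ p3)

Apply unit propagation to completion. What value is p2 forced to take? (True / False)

True

(p6) is a unit clause: p6 = True.
In (~p6 \/ p7), ~p6 is now false; p7 must hold, so p7 = True.
In (~p7 \/ ~p1), ~p7 is now false; ~p1 must hold, so p1 = False.
In (p1 \/ p3), p1 is now false; p3 must hold, so p3 = True.
(~p3 \/ p2): since p3 = True, the clause reduces to (p2). p2 = True.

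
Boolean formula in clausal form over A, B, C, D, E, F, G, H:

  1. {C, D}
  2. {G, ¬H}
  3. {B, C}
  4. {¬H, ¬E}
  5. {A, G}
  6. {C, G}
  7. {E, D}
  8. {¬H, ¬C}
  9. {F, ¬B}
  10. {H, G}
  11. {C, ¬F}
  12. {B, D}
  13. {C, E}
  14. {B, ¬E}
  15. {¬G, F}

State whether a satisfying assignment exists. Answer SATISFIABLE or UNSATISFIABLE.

SATISFIABLE

Try A = False.
  then G is forced to True.
  then F is forced to True.
  then C is forced to True.
  then H is forced to False.
Try B = True.
Set D = False and propagate.
  then E is forced to True.
So A = 0, B = 1, C = 1, D = 0, E = 1, F = 1, G = 1, H = 0 is a satisfying assignment.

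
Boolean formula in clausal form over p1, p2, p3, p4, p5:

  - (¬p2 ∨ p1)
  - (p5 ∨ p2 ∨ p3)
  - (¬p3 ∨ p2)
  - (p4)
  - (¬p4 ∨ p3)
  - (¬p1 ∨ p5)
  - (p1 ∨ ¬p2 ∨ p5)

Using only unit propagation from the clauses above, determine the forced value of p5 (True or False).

True

(p4) stands alone — p4 = True.
From (¬p4 ∨ p3) and p4 = True: p3 = True.
(p2 ∨ ¬p3): since p3 = True, the clause reduces to (p2). p2 = True.
From (p1 ∨ ¬p2) and p2 = True: p1 = True.
(p5 ∨ ¬p1): since p1 = True, the clause reduces to (p5). p5 = True.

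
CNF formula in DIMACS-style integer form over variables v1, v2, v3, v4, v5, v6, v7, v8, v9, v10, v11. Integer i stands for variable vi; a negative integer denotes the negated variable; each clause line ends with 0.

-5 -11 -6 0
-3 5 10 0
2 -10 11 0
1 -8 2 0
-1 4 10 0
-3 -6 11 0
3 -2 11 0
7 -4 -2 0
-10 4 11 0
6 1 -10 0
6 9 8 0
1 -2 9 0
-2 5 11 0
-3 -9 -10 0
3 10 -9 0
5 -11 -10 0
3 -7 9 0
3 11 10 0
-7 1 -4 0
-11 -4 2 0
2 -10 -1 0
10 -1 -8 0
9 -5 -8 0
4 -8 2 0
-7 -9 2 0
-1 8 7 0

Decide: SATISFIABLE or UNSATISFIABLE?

Branch on v1: take v1 = False.
Branch on v2: take v2 = False.
  then v8 is forced to False.
Try v3 = True.
For the remaining variables, v4 = False, v5 = True, v6 = False, v7 = False, v9 = True, v10 = False, v11 = True works.
Every clause has at least one true literal under this assignment.
So v1=F, v2=F, v3=T, v4=F, v5=T, v6=F, v7=F, v8=F, v9=T, v10=F, v11=T is a satisfying assignment.

SATISFIABLE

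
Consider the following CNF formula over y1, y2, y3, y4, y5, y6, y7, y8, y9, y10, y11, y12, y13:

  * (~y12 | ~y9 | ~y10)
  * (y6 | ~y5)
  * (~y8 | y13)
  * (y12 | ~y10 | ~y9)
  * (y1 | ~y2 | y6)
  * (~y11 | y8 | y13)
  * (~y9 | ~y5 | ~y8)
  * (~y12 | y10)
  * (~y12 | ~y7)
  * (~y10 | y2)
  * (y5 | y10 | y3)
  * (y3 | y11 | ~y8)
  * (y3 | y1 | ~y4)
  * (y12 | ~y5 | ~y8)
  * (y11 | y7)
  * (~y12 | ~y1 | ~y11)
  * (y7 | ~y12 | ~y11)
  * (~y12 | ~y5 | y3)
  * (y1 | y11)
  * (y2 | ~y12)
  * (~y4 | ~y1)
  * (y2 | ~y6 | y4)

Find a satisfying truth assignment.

y3 occurs only positively in the remaining clauses — set y3 = True.
y13 occurs only positively in the remaining clauses — set y13 = True.
Set y1 = False and propagate.
  then y11 is forced to True.
Branch on y2: take y2 = True.
  then y6 is forced to True.
Branch on y5: take y5 = False.
The remaining clauses are satisfied by y4 = False, y7 = False, y8 = True, y9 = True, y10 = False, y12 = False.

y1 = False, y2 = True, y3 = True, y4 = False, y5 = False, y6 = True, y7 = False, y8 = True, y9 = True, y10 = False, y11 = True, y12 = False, y13 = True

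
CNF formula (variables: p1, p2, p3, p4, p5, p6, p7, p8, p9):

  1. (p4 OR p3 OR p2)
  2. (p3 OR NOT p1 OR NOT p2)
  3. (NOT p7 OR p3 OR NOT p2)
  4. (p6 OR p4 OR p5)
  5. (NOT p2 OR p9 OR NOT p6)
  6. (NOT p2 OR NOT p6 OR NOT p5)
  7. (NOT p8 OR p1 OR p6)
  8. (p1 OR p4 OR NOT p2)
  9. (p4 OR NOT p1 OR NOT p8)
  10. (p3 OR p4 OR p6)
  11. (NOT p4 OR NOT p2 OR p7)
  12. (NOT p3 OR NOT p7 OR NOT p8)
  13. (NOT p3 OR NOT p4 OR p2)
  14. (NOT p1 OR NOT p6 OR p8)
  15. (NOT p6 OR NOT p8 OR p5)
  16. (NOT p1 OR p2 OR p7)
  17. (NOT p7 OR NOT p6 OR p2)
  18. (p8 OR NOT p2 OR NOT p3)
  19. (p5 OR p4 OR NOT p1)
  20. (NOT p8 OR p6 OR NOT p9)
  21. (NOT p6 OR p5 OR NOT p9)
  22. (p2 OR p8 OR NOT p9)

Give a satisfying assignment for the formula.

p1=T, p2=F, p3=T, p4=F, p5=T, p6=F, p7=T, p8=F, p9=F

Check each clause:
  1. (p4 OR p2 OR p3) — p3 is true.
  2. (NOT p2 OR p3 OR NOT p1) — p3 is true.
  3. (NOT p2 OR NOT p7 OR p3) — p3 is true.
  4. (p4 OR p5 OR p6) — p5 is true.
  5. (p9 OR NOT p6 OR NOT p2) — NOT p6 is true.
  6. (NOT p2 OR NOT p5 OR NOT p6) — NOT p6 is true.
  7. (p6 OR NOT p8 OR p1) — NOT p8 is true.
  8. (p4 OR NOT p2 OR p1) — p1 is true.
  9. (NOT p8 OR p4 OR NOT p1) — NOT p8 is true.
  10. (p6 OR p4 OR p3) — p3 is true.
  11. (p7 OR NOT p2 OR NOT p4) — NOT p4 is true.
  12. (NOT p7 OR NOT p8 OR NOT p3) — NOT p8 is true.
  13. (p2 OR NOT p3 OR NOT p4) — NOT p4 is true.
  14. (p8 OR NOT p6 OR NOT p1) — NOT p6 is true.
  15. (NOT p6 OR p5 OR NOT p8) — NOT p8 is true.
  16. (p7 OR NOT p1 OR p2) — p7 is true.
  17. (NOT p7 OR NOT p6 OR p2) — NOT p6 is true.
  18. (NOT p3 OR NOT p2 OR p8) — NOT p2 is true.
  19. (p4 OR NOT p1 OR p5) — p5 is true.
  20. (NOT p8 OR p6 OR NOT p9) — NOT p8 is true.
  21. (NOT p6 OR NOT p9 OR p5) — NOT p6 is true.
  22. (p2 OR NOT p9 OR p8) — NOT p9 is true.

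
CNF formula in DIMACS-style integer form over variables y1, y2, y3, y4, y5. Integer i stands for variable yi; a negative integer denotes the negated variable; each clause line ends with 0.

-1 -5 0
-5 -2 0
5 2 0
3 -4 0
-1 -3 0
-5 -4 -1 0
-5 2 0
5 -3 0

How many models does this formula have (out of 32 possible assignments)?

Satisfying assignments:
  y1=0 y2=1 y3=0 y4=0 y5=0
  y1=1 y2=1 y3=0 y4=0 y5=0
That's 2 in total.

2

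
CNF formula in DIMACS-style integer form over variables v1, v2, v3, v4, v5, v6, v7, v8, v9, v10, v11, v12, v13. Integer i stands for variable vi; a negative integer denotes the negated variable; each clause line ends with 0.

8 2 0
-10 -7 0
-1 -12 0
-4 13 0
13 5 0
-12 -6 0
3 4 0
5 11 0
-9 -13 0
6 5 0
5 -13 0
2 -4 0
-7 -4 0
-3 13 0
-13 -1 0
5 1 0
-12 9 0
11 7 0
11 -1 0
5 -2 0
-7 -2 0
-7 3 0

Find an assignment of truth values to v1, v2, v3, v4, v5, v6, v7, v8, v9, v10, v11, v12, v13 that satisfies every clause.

v1 = False, v2 = True, v3 = True, v4 = False, v5 = True, v6 = False, v7 = False, v8 = True, v9 = False, v10 = True, v11 = True, v12 = False, v13 = True

Pure literal: v5 appears only positively; assign v5 = True.
Pure literal: v8 appears only positively; assign v8 = True.
Set v1 = False and propagate.
Try v2 = True.
  then v7 is forced to False.
  then v11 is forced to True.
For the remaining variables, v3 = True, v4 = False, v6 = False, v9 = False, v10 = True, v12 = False, v13 = True works.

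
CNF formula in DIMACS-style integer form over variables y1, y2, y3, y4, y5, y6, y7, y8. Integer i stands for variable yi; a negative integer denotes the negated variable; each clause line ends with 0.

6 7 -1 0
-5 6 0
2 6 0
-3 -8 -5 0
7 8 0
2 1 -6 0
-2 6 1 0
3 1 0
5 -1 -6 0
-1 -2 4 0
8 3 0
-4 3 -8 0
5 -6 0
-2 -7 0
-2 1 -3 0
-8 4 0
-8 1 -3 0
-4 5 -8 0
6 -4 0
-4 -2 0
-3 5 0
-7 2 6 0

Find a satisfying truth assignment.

Branch on y1: take y1 = True.
Set y2 = False and propagate.
  then y6 is forced to True.
  then y5 is forced to True.
Branch on y3: take y3 = True.
  then y8 is forced to False.
  then y7 is forced to True.
y4 is now unconstrained; take y4 = False.

y1 = 1, y2 = 0, y3 = 1, y4 = 0, y5 = 1, y6 = 1, y7 = 1, y8 = 0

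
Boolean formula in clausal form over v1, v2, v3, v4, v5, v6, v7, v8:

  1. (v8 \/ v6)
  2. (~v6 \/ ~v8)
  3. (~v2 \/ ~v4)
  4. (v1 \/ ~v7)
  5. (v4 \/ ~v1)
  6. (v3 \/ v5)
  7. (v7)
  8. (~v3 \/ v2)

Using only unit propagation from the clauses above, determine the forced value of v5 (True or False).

Unit clause (v7) sets v7 = True.
(~v7 \/ v1) with v7 = True leaves only v1, so v1 = True.
In (~v1 \/ v4), ~v1 is now false; v4 must hold, so v4 = True.
In (~v2 \/ ~v4), ~v4 is now false; ~v2 must hold, so v2 = False.
In (~v3 \/ v2), v2 is now false; ~v3 must hold, so v3 = False.
From (v3 \/ v5) and v3 = False: v5 = True.

True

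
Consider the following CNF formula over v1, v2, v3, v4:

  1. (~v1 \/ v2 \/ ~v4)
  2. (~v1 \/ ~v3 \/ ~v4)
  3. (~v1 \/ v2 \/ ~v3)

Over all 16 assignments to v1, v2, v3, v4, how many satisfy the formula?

Case analysis on v1 and v2:
  v1=1, v2=1: remaining (v3,v4) ∈ {(0,0); (0,1); (1,0)} — 3.
  v1=1, v2=0: remaining (v3,v4) ∈ {(0,0)} — 1.
  v1=0, v2=1: remaining (v3,v4) ∈ {(0,0); (0,1); (1,0); (1,1)} — 4.
  v1=0, v2=0: remaining (v3,v4) ∈ {(0,0); (0,1); (1,0); (1,1)} — 4.
Total: 3 + 1 + 4 + 4 = 12.

12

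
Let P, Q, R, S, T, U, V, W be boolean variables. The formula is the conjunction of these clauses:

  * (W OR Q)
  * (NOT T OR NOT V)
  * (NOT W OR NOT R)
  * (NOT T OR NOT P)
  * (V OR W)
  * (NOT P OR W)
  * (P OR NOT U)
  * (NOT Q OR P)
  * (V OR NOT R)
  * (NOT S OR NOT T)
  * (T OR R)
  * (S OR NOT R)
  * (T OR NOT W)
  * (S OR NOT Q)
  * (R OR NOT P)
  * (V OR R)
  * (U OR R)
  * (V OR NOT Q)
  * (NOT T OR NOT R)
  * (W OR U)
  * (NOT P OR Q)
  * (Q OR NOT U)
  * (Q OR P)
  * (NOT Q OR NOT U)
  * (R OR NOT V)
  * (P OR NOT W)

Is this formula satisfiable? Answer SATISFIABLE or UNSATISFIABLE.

UNSATISFIABLE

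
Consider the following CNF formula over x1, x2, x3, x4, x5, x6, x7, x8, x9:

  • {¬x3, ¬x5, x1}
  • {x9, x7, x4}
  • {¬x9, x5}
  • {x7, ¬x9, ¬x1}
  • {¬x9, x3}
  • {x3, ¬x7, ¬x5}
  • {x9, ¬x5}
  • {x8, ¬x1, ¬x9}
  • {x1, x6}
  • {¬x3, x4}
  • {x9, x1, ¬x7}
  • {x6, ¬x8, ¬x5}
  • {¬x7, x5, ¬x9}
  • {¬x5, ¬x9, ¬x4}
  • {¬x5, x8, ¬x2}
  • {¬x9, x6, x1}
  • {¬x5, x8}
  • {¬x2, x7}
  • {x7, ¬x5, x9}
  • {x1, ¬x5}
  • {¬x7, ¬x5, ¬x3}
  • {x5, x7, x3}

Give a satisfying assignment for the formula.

x1=1, x2=1, x3=0, x4=0, x5=0, x6=1, x7=1, x8=0, x9=0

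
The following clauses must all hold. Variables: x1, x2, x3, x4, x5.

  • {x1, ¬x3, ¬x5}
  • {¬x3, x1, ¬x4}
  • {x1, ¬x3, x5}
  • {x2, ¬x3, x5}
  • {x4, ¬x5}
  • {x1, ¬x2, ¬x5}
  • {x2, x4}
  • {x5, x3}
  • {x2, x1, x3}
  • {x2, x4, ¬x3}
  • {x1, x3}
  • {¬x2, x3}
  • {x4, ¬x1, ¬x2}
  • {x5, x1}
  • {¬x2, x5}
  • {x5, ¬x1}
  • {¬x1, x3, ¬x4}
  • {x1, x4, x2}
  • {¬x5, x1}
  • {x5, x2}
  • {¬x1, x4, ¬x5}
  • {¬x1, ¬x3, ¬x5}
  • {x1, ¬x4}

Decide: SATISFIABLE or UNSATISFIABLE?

x1 = True:
  propagation gives x5=True, x4=True, x3=True; an empty clause results — contradiction.
x1 = False:
  propagation gives x3=True, x5=False; an empty clause results — contradiction.
Every branch closes, so no satisfying assignment exists.

UNSATISFIABLE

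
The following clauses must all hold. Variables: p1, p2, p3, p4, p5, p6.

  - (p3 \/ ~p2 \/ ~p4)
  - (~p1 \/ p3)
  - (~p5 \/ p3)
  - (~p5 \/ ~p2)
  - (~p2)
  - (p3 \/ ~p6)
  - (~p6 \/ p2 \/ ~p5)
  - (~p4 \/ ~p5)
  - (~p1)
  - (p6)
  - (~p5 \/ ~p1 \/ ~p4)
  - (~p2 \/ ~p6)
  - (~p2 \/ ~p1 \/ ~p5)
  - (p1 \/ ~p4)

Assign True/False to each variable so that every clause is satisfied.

p1=0, p2=0, p3=1, p4=0, p5=0, p6=1

Check each clause:
  1. (~p4 \/ p3 \/ ~p2) — p3 is true.
  2. (p3 \/ ~p1) — p3 is true.
  3. (p3 \/ ~p5) — p3 is true.
  4. (~p2 \/ ~p5) — ~p5 is true.
  5. (~p2) — ~p2 is true.
  6. (~p6 \/ p3) — p3 is true.
  7. (~p5 \/ ~p6 \/ p2) — ~p5 is true.
  8. (~p4 \/ ~p5) — ~p5 is true.
  9. (~p1) — ~p1 is true.
  10. (p6) — p6 is true.
  11. (~p4 \/ ~p5 \/ ~p1) — ~p5 is true.
  12. (~p6 \/ ~p2) — ~p2 is true.
  13. (~p2 \/ ~p5 \/ ~p1) — ~p5 is true.
  14. (~p4 \/ p1) — ~p4 is true.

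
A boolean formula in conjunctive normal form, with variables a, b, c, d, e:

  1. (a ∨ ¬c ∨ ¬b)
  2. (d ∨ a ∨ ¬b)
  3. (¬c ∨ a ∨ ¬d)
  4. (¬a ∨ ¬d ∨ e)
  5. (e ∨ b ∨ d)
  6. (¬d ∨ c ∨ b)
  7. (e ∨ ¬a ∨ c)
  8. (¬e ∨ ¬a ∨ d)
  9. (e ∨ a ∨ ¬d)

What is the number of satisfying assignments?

7

Satisfying assignments:
  a=0 b=0 c=0 d=0 e=1
  a=0 b=0 c=1 d=0 e=1
  a=0 b=1 c=0 d=1 e=1
  a=1 b=0 c=1 d=1 e=1
  a=1 b=1 c=0 d=1 e=1
  a=1 b=1 c=1 d=0 e=0
  a=1 b=1 c=1 d=1 e=1
That's 7 in total.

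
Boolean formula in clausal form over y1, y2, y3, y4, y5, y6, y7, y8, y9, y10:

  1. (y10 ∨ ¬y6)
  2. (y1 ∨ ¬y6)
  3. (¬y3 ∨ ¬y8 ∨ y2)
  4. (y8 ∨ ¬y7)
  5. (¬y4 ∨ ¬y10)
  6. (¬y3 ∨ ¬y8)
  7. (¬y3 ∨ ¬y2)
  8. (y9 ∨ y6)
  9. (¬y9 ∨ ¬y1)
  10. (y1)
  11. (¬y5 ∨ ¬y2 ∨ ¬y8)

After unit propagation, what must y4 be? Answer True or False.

(y1) is a unit clause: y1 = True.
From (¬y9 ∨ ¬y1) and y1 = True: y9 = False.
From (y9 ∨ y6) and y9 = False: y6 = True.
(¬y6 ∨ y10) with y6 = True leaves only y10, so y10 = True.
In (¬y10 ∨ ¬y4), ¬y10 is now false; ¬y4 must hold, so y4 = False.

False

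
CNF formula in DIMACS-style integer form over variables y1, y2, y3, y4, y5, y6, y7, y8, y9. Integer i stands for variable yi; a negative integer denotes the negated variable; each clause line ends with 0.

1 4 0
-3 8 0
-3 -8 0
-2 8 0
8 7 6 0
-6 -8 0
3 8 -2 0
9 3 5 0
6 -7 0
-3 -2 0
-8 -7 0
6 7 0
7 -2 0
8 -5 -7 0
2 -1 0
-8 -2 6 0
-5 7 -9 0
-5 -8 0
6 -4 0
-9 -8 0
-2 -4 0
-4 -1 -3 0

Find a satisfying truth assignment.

y1 = 0  y2 = 0  y3 = 0  y4 = 1  y5 = 0  y6 = 1  y7 = 0  y8 = 0  y9 = 1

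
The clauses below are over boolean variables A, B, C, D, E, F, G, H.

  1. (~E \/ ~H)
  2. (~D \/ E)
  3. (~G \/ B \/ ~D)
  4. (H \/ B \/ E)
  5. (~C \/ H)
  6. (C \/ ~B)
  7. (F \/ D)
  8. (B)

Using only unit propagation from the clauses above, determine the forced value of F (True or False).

True

(B) stands alone — B = True.
From (~B \/ C) and B = True: C = True.
(~C \/ H): since C = True, the clause reduces to (H). H = True.
From (~H \/ ~E) and H = True: E = False.
(E \/ ~D): since E = False, the clause reduces to (~D). D = False.
From (D \/ F) and D = False: F = True.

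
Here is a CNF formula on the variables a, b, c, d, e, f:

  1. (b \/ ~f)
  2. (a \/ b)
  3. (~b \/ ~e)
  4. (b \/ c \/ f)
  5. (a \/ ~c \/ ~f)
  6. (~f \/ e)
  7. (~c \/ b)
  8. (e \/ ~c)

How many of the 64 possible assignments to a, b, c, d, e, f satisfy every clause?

4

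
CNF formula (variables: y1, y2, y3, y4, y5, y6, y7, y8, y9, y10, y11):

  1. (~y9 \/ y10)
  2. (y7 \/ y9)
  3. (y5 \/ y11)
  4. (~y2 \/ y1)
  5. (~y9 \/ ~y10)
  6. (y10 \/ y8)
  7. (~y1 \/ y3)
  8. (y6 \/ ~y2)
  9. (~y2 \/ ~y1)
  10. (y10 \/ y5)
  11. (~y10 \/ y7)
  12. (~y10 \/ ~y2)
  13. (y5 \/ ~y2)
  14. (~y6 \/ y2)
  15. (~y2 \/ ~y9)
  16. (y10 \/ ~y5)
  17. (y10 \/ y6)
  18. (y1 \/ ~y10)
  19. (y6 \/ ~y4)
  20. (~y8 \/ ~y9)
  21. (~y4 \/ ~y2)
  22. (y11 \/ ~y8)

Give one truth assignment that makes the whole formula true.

y1=True, y2=False, y3=True, y4=False, y5=True, y6=False, y7=True, y8=False, y9=False, y10=True, y11=False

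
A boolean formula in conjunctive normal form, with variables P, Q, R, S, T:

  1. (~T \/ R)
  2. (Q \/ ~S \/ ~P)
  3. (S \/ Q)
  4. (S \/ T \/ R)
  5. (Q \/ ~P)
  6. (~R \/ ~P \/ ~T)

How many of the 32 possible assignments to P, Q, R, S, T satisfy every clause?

Split on P, then Q.
  P=T, Q=T: remaining (R,S,T) ∈ {(F,T,F); (T,F,F); (T,T,F)} — 3.
  P=T, Q=F: a clause becomes empty — 0.
  P=F, Q=T: 5 of the 8 assignments to (R,S,T) work.
  P=F, Q=F: remaining (R,S,T) ∈ {(F,T,F); (T,T,F); (T,T,T)} — 3.
Total: 3 + 0 + 5 + 3 = 11.

11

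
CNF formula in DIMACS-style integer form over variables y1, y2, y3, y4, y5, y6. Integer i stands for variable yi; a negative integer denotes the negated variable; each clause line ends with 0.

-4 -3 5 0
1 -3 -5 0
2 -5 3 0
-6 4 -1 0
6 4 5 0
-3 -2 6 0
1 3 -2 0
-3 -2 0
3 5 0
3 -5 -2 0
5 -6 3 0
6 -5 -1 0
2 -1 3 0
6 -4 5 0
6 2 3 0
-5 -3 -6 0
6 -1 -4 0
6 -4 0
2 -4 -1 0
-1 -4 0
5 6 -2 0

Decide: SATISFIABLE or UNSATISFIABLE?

SATISFIABLE

Try y1 = False.
Set y2 = False and propagate.
Try y3 = True.
  then y5 is forced to False.
  then y4 is forced to False.
  then y6 is forced to True.
Every clause has at least one true literal under this assignment.
So y1 = F, y2 = F, y3 = T, y4 = F, y5 = F, y6 = T is a satisfying assignment.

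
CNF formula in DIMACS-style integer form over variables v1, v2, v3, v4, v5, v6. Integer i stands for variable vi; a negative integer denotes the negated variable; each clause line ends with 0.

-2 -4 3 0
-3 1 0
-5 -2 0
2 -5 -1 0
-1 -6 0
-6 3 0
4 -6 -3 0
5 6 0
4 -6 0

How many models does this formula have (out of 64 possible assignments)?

Satisfying assignments:
  v1=F v2=F v3=F v4=F v5=T v6=F
  v1=F v2=F v3=F v4=T v5=T v6=F
Count: 2.

2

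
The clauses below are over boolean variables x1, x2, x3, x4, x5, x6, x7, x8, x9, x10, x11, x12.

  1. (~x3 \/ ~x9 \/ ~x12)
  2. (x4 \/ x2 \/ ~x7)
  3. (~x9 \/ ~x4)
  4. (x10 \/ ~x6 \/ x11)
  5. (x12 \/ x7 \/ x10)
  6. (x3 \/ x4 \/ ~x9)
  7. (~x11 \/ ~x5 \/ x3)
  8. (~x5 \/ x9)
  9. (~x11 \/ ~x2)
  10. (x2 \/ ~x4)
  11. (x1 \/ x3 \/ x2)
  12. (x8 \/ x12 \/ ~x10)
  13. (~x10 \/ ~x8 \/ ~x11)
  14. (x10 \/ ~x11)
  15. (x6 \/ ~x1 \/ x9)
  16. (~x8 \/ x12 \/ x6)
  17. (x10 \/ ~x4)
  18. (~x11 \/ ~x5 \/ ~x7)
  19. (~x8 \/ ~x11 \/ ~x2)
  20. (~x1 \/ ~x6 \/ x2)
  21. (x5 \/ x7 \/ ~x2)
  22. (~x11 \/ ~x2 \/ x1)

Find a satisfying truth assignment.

Set x1 = False and propagate.
The remaining clauses are satisfied by x2 = True, x3 = False, x4 = True, x5 = False, x6 = True, x7 = True, x8 = False, x9 = False, x10 = True, x11 = False, x12 = True.

x1=0  x2=1  x3=0  x4=1  x5=0  x6=1  x7=1  x8=0  x9=0  x10=1  x11=0  x12=1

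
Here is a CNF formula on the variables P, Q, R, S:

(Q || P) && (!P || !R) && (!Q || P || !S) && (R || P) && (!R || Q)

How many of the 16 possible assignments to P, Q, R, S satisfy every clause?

The models are:
  P=0 Q=1 R=1 S=0
  P=1 Q=0 R=0 S=0
  P=1 Q=0 R=0 S=1
  P=1 Q=1 R=0 S=0
  P=1 Q=1 R=0 S=1
That's 5 in total.

5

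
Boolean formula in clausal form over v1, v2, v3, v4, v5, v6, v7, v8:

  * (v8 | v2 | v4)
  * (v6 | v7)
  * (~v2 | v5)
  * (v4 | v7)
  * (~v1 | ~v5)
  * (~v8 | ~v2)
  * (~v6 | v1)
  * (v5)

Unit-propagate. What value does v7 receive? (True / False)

Unit clause (v5) sets v5 = True.
(~v1 | ~v5): since v5 = True, the clause reduces to (~v1). v1 = False.
(v1 | ~v6) with v1 = False leaves only ~v6, so v6 = False.
From (v6 | v7) and v6 = False: v7 = True.

True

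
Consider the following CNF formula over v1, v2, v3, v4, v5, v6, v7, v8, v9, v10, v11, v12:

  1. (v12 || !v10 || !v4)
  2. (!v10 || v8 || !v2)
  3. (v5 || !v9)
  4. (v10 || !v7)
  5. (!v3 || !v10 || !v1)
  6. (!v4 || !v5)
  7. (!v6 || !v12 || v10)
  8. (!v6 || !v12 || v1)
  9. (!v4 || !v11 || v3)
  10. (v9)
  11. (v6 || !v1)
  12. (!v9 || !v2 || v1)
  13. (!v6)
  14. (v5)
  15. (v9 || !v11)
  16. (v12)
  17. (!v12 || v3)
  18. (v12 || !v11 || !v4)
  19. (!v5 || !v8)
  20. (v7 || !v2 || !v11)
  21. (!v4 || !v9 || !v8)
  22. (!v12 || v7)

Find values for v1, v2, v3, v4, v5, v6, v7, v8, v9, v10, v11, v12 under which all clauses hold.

v1 = False  v2 = False  v3 = True  v4 = False  v5 = True  v6 = False  v7 = True  v8 = False  v9 = True  v10 = True  v11 = True  v12 = True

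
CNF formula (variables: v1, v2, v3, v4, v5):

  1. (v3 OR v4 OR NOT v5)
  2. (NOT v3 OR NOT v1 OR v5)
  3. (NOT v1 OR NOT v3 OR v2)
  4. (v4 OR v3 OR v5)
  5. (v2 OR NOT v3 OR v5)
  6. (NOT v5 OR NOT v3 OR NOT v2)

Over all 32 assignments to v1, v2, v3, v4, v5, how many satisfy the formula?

12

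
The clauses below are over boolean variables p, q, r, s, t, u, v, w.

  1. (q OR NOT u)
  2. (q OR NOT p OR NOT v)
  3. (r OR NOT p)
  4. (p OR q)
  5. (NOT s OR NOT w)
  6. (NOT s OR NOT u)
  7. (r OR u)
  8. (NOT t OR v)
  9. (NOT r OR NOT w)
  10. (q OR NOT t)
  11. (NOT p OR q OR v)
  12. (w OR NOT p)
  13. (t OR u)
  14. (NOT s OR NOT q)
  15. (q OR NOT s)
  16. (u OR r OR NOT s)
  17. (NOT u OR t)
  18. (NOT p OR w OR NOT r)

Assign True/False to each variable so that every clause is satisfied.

Pure literal: s appears only negated; assign s = False.
Set p = False and propagate.
  then q is forced to True.
For the remaining variables, r = True, t = True, u = False, v = True, w = False works.

p=0, q=1, r=1, s=0, t=1, u=0, v=1, w=0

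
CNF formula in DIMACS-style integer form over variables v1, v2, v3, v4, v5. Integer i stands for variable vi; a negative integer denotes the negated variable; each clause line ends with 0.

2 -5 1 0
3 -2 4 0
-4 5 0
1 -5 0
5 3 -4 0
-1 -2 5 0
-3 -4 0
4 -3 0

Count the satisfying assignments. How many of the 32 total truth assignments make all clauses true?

Satisfying assignments:
  v1=0 v2=0 v3=0 v4=0 v5=0
  v1=1 v2=0 v3=0 v4=0 v5=0
  v1=1 v2=0 v3=0 v4=0 v5=1
  v1=1 v2=0 v3=0 v4=1 v5=1
  v1=1 v2=1 v3=0 v4=1 v5=1
Count: 5.

5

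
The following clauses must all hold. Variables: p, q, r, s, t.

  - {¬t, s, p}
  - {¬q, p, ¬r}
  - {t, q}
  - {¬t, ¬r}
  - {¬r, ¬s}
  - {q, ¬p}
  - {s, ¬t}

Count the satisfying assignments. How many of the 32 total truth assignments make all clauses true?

8

Case analysis on t and p:
  t=1, p=1: remaining (q,r,s) ∈ {(1,0,1)} — 1.
  t=1, p=0: remaining (q,r,s) ∈ {(0,0,1); (1,0,1)} — 2.
  t=0, p=1: remaining (q,r,s) ∈ {(1,0,0); (1,0,1); (1,1,0)} — 3.
  t=0, p=0: remaining (q,r,s) ∈ {(1,0,0); (1,0,1)} — 2.
Total: 1 + 2 + 3 + 2 = 8.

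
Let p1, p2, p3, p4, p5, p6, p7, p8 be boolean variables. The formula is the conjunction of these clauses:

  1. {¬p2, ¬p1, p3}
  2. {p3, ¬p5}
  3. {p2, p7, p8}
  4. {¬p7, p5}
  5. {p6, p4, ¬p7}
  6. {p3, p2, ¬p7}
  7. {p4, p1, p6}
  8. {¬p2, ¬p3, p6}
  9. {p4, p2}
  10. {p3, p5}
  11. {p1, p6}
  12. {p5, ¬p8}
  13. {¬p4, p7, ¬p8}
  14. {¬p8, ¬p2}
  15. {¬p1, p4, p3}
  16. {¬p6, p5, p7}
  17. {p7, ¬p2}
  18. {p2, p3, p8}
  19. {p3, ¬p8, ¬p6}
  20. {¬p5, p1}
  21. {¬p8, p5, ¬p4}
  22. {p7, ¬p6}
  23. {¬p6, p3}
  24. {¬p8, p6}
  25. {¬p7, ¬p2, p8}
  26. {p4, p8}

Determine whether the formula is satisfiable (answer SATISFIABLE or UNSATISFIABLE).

SATISFIABLE

Set p1 = True and propagate.
Branch on p2: take p2 = False.
  then p4 is forced to True.
The remaining clauses are satisfied by p3 = True, p5 = True, p6 = True, p7 = True, p8 = False.
So p1 = T  p2 = F  p3 = T  p4 = T  p5 = T  p6 = T  p7 = T  p8 = F is a satisfying assignment.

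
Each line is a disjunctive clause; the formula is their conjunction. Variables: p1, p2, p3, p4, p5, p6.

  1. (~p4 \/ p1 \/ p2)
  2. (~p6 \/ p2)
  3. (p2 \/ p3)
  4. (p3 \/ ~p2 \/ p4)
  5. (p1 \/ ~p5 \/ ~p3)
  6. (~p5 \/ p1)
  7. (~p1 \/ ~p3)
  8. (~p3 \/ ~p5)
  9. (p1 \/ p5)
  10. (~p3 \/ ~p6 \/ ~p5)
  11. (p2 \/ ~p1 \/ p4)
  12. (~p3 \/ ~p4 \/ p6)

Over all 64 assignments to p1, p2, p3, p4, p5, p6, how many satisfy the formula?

The models are:
  p1=T p2=T p3=F p4=T p5=F p6=F
  p1=T p2=T p3=F p4=T p5=F p6=T
  p1=T p2=T p3=F p4=T p5=T p6=F
  p1=T p2=T p3=F p4=T p5=T p6=T
That's 4 in total.

4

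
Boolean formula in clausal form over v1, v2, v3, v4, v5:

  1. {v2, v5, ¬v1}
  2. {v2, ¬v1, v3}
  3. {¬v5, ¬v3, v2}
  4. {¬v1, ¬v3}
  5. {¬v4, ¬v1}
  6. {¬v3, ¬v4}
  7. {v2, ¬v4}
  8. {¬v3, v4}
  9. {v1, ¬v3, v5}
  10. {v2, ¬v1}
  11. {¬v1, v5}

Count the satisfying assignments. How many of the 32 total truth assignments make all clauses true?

Split on v1, then v3.
  v1=T, v3=T: a clause becomes empty — 0.
  v1=T, v3=F: remaining (v2,v4,v5) ∈ {(T,F,T)} — 1.
  v1=F, v3=T: a clause becomes empty — 0.
  v1=F, v3=F: v5 free; 3 ways for (v2,v4) × 2^1 = 6.
Total: 0 + 1 + 0 + 6 = 7.

7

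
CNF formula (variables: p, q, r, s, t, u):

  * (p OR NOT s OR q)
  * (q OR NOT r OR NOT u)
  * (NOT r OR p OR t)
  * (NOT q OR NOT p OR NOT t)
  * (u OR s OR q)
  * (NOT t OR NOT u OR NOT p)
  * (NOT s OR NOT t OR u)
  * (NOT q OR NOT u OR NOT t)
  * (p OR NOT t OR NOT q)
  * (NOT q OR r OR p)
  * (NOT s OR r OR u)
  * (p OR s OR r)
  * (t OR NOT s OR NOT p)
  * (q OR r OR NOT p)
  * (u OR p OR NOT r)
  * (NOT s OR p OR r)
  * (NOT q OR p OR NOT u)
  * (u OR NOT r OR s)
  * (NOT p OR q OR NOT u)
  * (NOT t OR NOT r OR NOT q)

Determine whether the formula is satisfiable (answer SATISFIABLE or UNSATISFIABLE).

SATISFIABLE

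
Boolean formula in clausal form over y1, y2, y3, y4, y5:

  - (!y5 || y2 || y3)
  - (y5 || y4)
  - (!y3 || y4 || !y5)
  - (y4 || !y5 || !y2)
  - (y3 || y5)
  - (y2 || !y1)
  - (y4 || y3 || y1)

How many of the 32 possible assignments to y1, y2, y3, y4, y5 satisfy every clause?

8

The models are:
  y1=0 y2=0 y3=1 y4=1 y5=0
  y1=0 y2=0 y3=1 y4=1 y5=1
  y1=0 y2=1 y3=0 y4=1 y5=1
  y1=0 y2=1 y3=1 y4=1 y5=0
  y1=0 y2=1 y3=1 y4=1 y5=1
  y1=1 y2=1 y3=0 y4=1 y5=1
  y1=1 y2=1 y3=1 y4=1 y5=0
  y1=1 y2=1 y3=1 y4=1 y5=1
Count: 8.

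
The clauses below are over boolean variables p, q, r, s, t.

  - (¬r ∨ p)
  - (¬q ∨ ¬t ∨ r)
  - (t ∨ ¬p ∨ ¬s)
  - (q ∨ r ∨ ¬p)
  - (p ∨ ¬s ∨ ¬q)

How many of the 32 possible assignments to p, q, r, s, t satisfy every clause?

12

Case analysis on p and q:
  p=1, q=1: remaining (r,s,t) ∈ {(0,0,0); (1,0,0); (1,0,1); (1,1,1)} — 4.
  p=1, q=0: remaining (r,s,t) ∈ {(1,0,0); (1,0,1); (1,1,1)} — 3.
  p=0, q=1: remaining (r,s,t) ∈ {(0,0,0)} — 1.
  p=0, q=0: remaining (r,s,t) ∈ {(0,0,0); (0,0,1); (0,1,0); (0,1,1)} — 4.
Total: 4 + 3 + 1 + 4 = 12.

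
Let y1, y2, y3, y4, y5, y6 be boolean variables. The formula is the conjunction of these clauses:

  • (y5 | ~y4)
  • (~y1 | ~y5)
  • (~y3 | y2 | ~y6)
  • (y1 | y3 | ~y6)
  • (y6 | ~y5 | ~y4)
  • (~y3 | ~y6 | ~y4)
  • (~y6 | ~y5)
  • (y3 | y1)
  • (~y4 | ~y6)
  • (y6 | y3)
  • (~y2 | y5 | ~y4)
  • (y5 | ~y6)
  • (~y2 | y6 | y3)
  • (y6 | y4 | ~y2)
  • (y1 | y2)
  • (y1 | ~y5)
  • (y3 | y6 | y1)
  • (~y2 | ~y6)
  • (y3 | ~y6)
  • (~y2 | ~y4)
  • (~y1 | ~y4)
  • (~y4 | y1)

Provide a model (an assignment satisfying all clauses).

y1=True, y2=False, y3=True, y4=False, y5=False, y6=False

Check each clause:
  1. (y5 | ~y4) — ~y4 is true.
  2. (~y5 | ~y1) — ~y5 is true.
  3. (y2 | ~y3 | ~y6) — ~y6 is true.
  4. (~y6 | y1 | y3) — y1 is true.
  5. (~y5 | y6 | ~y4) — ~y5 is true.
  6. (~y6 | ~y4 | ~y3) — ~y6 is true.
  7. (~y6 | ~y5) — ~y6 is true.
  8. (y3 | y1) — y1 is true.
  9. (~y6 | ~y4) — ~y6 is true.
  10. (y6 | y3) — y3 is true.
  11. (~y2 | ~y4 | y5) — ~y4 is true.
  12. (y5 | ~y6) — ~y6 is true.
  13. (~y2 | y3 | y6) — y3 is true.
  14. (y6 | y4 | ~y2) — ~y2 is true.
  15. (y1 | y2) — y1 is true.
  16. (~y5 | y1) — y1 is true.
  17. (y1 | y6 | y3) — y1 is true.
  18. (~y6 | ~y2) — ~y6 is true.
  19. (y3 | ~y6) — ~y6 is true.
  20. (~y2 | ~y4) — ~y4 is true.
  21. (~y1 | ~y4) — ~y4 is true.
  22. (y1 | ~y4) — y1 is true.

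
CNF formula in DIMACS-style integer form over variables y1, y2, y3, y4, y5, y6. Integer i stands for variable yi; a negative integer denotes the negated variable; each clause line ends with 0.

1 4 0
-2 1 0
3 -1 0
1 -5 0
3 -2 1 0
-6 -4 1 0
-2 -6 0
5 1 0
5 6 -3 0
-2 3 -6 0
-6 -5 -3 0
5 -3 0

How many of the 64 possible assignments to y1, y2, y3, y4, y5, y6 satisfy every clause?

4

Satisfying assignments:
  y1=T y2=F y3=T y4=F y5=T y6=F
  y1=T y2=F y3=T y4=T y5=T y6=F
  y1=T y2=T y3=T y4=F y5=T y6=F
  y1=T y2=T y3=T y4=T y5=T y6=F
That's 4 in total.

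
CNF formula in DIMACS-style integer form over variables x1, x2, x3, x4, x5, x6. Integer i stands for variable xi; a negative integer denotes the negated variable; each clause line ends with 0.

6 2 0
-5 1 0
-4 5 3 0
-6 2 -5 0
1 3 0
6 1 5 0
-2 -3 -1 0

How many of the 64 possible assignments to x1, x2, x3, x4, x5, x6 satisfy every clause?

Case analysis on x1 and x5:
  x1=1, x5=1: remaining (x2,x3,x4,x6) ∈ {(1,0,0,0); (1,0,0,1); (1,0,1,0); (1,0,1,1)} — 4.
  x1=1, x5=0: 5 of the 16 assignments to (x2,x3,x4,x6) work.
  x1=0, x5=1: a clause becomes empty — 0.
  x1=0, x5=0: remaining (x2,x3,x4,x6) ∈ {(0,1,0,1); (0,1,1,1); (1,1,0,1); (1,1,1,1)} — 4.
Total: 4 + 5 + 0 + 4 = 13.

13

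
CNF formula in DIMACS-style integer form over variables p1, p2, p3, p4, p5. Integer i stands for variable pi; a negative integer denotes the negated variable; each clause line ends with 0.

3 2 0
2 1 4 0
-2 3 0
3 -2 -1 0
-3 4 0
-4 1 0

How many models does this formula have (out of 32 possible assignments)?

4

The models are:
  p1=T p2=F p3=T p4=T p5=F
  p1=T p2=F p3=T p4=T p5=T
  p1=T p2=T p3=T p4=T p5=F
  p1=T p2=T p3=T p4=T p5=T
That's 4 in total.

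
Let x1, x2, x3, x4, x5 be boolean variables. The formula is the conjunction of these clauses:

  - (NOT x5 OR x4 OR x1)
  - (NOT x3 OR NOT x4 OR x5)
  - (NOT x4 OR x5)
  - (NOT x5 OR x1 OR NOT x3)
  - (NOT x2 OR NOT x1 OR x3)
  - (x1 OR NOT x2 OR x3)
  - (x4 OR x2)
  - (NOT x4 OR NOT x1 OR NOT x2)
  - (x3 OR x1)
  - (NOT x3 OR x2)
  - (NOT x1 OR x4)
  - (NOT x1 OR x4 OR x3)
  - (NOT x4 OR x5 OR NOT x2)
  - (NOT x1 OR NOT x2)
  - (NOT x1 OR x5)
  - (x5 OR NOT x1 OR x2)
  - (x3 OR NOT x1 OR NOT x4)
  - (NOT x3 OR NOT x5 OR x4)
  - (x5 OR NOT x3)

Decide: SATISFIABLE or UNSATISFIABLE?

UNSATISFIABLE

x1 = True:
  propagation gives x4=True, x5=True, x2=False, x3=False; an empty clause results — contradiction.
x1 = False:
  propagation gives x3=True, x5=False; an empty clause results — contradiction.
Every branch closes, so no satisfying assignment exists.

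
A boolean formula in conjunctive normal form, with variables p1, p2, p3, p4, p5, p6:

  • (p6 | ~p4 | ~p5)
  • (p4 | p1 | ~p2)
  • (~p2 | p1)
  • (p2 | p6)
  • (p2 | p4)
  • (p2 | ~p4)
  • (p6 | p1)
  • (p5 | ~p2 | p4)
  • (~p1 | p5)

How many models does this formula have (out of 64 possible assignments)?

6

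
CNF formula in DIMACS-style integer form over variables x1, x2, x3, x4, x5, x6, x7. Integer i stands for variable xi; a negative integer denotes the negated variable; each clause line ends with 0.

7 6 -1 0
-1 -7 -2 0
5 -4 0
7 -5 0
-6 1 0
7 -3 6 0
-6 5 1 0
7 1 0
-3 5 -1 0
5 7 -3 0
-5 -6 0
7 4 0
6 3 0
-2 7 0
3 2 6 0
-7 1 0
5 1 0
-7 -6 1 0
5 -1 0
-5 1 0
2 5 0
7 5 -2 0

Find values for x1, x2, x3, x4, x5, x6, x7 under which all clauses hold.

Branch on x1: take x1 = True.
  then x5 is forced to True.
  then x7 is forced to True.
  then x2 is forced to False.
  then x6 is forced to False.
  then x3 is forced to True.
x4 is now unconstrained; take x4 = False.

x1=T  x2=F  x3=T  x4=F  x5=T  x6=F  x7=T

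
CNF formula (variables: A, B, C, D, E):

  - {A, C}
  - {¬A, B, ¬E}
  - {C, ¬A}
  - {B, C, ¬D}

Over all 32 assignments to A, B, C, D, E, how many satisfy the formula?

14

Split on A, then C.
  A=1, C=1: D free; 3 ways for (B,E) × 2^1 = 6.
  A=1, C=0: a clause becomes empty — 0.
  A=0, C=1: B, D, E free → 2^3 = 8.
  A=0, C=0: a clause becomes empty — 0.
Total: 6 + 0 + 8 + 0 = 14.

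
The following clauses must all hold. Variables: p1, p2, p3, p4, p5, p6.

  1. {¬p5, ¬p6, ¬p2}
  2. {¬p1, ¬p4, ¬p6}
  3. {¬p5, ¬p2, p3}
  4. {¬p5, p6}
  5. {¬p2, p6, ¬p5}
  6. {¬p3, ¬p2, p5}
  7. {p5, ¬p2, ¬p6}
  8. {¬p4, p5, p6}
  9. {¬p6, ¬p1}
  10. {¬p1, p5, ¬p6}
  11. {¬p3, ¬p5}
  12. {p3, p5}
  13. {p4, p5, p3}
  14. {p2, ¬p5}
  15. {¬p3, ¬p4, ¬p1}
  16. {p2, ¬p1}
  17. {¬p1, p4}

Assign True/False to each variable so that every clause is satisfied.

p1 = F  p2 = F  p3 = T  p4 = F  p5 = F  p6 = F

p1 occurs only negated in the remaining clauses — set p1 = False.
Try p2 = False.
  then p5 is forced to False.
  then p3 is forced to True.
For the remaining variables, p4 = False, p6 = False works.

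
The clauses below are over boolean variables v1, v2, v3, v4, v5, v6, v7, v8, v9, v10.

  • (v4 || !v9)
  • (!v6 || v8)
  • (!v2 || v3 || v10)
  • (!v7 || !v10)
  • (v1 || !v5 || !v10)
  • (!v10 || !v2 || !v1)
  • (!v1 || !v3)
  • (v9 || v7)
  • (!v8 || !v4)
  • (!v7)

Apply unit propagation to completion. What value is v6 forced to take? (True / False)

(!v7) is a unit clause: v7 = False.
In (v7 || v9), v7 is now false; v9 must hold, so v9 = True.
From (!v9 || v4) and v9 = True: v4 = True.
(!v4 || !v8) with v4 = True leaves only !v8, so v8 = False.
In (!v6 || v8), v8 is now false; !v6 must hold, so v6 = False.

False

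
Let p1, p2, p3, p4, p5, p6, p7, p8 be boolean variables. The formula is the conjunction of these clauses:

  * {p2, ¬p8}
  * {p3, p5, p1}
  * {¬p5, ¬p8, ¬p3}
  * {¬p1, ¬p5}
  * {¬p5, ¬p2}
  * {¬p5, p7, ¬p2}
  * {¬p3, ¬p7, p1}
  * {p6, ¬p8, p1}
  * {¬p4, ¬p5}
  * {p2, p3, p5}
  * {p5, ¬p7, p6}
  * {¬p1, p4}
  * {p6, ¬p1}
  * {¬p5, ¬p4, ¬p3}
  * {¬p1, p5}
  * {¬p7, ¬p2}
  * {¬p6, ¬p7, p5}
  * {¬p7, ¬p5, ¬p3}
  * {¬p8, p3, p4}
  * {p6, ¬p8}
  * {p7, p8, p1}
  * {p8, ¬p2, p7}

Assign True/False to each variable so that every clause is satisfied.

Try p1 = False.
For the remaining variables, p2 = True, p3 = True, p4 = False, p5 = False, p6 = True, p7 = False, p8 = True works.

p1=False  p2=True  p3=True  p4=False  p5=False  p6=True  p7=False  p8=True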